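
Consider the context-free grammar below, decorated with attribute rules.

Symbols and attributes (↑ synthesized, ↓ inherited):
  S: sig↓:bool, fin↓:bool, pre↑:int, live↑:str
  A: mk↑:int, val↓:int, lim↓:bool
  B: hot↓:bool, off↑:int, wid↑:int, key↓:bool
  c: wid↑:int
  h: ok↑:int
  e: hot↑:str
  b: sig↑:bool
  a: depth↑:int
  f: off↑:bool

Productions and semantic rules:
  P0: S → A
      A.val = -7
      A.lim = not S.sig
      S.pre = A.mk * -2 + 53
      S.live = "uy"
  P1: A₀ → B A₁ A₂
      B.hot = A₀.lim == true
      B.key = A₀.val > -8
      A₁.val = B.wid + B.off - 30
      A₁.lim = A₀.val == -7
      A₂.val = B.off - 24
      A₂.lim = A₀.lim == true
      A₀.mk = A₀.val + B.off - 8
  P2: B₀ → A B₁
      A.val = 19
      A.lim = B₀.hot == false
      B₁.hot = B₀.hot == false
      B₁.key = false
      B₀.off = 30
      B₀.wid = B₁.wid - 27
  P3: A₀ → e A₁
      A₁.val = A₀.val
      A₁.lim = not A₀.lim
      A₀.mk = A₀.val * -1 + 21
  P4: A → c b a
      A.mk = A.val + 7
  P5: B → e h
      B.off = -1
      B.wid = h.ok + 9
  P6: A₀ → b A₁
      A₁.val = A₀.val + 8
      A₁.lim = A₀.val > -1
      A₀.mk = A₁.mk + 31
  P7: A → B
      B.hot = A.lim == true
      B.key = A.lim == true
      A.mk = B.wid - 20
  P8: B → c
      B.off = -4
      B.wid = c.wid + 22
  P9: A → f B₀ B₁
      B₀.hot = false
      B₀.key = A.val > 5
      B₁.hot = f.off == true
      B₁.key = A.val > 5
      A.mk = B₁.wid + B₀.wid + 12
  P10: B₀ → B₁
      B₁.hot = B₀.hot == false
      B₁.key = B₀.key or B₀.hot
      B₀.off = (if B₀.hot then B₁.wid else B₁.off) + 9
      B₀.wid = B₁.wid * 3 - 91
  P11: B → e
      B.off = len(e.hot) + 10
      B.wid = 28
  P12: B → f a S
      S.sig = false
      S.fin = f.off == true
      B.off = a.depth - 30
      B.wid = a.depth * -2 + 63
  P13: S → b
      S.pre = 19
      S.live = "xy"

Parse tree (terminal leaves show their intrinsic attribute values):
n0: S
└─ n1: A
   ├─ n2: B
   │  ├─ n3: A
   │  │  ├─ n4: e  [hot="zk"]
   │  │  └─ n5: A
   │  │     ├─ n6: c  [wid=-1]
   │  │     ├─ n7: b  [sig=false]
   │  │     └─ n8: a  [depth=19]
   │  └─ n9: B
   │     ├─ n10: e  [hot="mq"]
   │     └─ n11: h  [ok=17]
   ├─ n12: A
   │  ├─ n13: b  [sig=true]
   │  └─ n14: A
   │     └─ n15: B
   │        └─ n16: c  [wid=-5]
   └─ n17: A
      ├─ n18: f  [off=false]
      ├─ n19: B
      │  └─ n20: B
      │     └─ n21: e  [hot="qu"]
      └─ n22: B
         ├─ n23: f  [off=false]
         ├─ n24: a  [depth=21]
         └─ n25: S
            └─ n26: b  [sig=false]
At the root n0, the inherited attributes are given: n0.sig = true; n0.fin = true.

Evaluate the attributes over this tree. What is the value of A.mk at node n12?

28

1. n0.sig = true  [given at root]
2. n0.fin = true  [given at root]
3. n1.val = -7  [-7]
4. n1.lim = false  [not S.sig]
5. n2.hot = false  [A₀.lim == true]
6. n2.key = true  [A₀.val > -8]
7. n3.val = 19  [19]
8. n3.lim = true  [B₀.hot == false]
9. n4.hot = "zk"  [terminal]
10. n5.val = 19  [A₀.val]
11. n5.lim = false  [not A₀.lim]
12. n6.wid = -1  [terminal]
13. n7.sig = false  [terminal]
14. n8.depth = 19  [terminal]
15. n5.mk = 26  [A.val + 7]
16. n3.mk = 2  [A₀.val * -1 + 21]
17. n9.hot = true  [B₀.hot == false]
18. n9.key = false  [false]
19. n10.hot = "mq"  [terminal]
20. n11.ok = 17  [terminal]
21. n9.off = -1  [-1]
22. n9.wid = 26  [h.ok + 9]
23. n2.off = 30  [30]
24. n2.wid = -1  [B₁.wid - 27]
25. n12.val = -1  [B.wid + B.off - 30]
26. n12.lim = true  [A₀.val == -7]
27. n13.sig = true  [terminal]
28. n14.val = 7  [A₀.val + 8]
29. n14.lim = false  [A₀.val > -1]
30. n15.hot = false  [A.lim == true]
31. n15.key = false  [A.lim == true]
32. n16.wid = -5  [terminal]
33. n15.off = -4  [-4]
34. n15.wid = 17  [c.wid + 22]
35. n14.mk = -3  [B.wid - 20]
36. n12.mk = 28  [A₁.mk + 31]
37. n17.val = 6  [B.off - 24]
38. n17.lim = false  [A₀.lim == true]
39. n18.off = false  [terminal]
40. n19.hot = false  [false]
41. n19.key = true  [A.val > 5]
42. n20.hot = true  [B₀.hot == false]
43. n20.key = true  [B₀.key or B₀.hot]
44. n21.hot = "qu"  [terminal]
45. n20.off = 12  [len(e.hot) + 10]
46. n20.wid = 28  [28]
47. n19.off = 21  [(if B₀.hot then B₁.wid else B₁.off) + 9]
48. n19.wid = -7  [B₁.wid * 3 - 91]
49. n22.hot = false  [f.off == true]
50. n22.key = true  [A.val > 5]
51. n23.off = false  [terminal]
52. n24.depth = 21  [terminal]
53. n25.sig = false  [false]
54. n25.fin = false  [f.off == true]
55. n26.sig = false  [terminal]
56. n25.pre = 19  [19]
57. n25.live = "xy"  ["xy"]
58. n22.off = -9  [a.depth - 30]
59. n22.wid = 21  [a.depth * -2 + 63]
60. n17.mk = 26  [B₁.wid + B₀.wid + 12]
61. n1.mk = 15  [A₀.val + B.off - 8]
62. n0.pre = 23  [A.mk * -2 + 53]
63. n0.live = "uy"  ["uy"]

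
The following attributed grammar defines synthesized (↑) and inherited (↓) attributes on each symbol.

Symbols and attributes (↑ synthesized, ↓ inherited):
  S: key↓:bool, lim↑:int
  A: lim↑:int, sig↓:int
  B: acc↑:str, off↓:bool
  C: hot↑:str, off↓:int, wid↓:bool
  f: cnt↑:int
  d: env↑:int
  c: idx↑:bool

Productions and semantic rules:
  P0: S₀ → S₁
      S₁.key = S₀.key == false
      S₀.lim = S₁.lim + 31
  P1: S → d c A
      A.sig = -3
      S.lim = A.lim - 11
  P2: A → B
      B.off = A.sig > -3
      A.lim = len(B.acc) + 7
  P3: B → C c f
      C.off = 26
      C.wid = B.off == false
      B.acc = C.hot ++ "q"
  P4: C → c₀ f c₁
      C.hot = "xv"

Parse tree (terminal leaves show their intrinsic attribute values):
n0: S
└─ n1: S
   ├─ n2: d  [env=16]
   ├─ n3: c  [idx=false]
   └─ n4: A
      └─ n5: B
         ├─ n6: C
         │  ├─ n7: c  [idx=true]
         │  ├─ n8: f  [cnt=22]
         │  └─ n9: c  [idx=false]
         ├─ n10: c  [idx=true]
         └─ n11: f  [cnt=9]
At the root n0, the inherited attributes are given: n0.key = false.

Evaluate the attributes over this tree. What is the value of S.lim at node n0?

1. n0.key = false  [given at root]
2. n1.key = true  [S₀.key == false]
3. n2.env = 16  [terminal]
4. n3.idx = false  [terminal]
5. n4.sig = -3  [-3]
6. n5.off = false  [A.sig > -3]
7. n6.off = 26  [26]
8. n6.wid = true  [B.off == false]
9. n7.idx = true  [terminal]
10. n8.cnt = 22  [terminal]
11. n9.idx = false  [terminal]
12. n6.hot = "xv"  ["xv"]
13. n10.idx = true  [terminal]
14. n11.cnt = 9  [terminal]
15. n5.acc = "xvq"  [C.hot ++ "q"]
16. n4.lim = 10  [len(B.acc) + 7]
17. n1.lim = -1  [A.lim - 11]
18. n0.lim = 30  [S₁.lim + 31]

30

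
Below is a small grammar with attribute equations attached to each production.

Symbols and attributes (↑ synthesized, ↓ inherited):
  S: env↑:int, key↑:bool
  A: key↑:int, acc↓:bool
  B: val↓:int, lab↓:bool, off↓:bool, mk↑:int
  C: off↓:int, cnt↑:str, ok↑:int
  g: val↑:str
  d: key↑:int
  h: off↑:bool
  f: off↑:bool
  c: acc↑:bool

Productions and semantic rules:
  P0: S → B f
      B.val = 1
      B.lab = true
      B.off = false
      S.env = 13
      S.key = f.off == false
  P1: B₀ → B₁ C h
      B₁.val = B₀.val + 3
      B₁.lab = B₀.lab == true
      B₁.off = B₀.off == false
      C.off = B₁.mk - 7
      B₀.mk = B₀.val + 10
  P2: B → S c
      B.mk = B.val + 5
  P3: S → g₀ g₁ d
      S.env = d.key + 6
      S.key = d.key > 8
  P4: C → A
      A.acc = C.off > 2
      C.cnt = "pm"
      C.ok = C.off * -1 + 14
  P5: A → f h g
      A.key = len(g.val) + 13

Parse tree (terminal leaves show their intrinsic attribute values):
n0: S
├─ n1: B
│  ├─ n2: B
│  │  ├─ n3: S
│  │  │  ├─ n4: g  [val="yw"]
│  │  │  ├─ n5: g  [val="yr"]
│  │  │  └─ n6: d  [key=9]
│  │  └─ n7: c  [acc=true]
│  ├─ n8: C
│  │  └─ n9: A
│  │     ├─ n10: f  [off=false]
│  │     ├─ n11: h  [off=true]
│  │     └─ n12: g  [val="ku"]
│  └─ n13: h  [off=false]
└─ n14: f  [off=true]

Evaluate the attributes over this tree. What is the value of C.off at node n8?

1. n1.val = 1  [1]
2. n1.lab = true  [true]
3. n1.off = false  [false]
4. n2.val = 4  [B₀.val + 3]
5. n2.lab = true  [B₀.lab == true]
6. n2.off = true  [B₀.off == false]
7. n4.val = "yw"  [terminal]
8. n5.val = "yr"  [terminal]
9. n6.key = 9  [terminal]
10. n3.env = 15  [d.key + 6]
11. n3.key = true  [d.key > 8]
12. n7.acc = true  [terminal]
13. n2.mk = 9  [B.val + 5]
14. n8.off = 2  [B₁.mk - 7]
15. n9.acc = false  [C.off > 2]
16. n10.off = false  [terminal]
17. n11.off = true  [terminal]
18. n12.val = "ku"  [terminal]
19. n9.key = 15  [len(g.val) + 13]
20. n8.cnt = "pm"  ["pm"]
21. n8.ok = 12  [C.off * -1 + 14]
22. n13.off = false  [terminal]
23. n1.mk = 11  [B₀.val + 10]
24. n14.off = true  [terminal]
25. n0.env = 13  [13]
26. n0.key = false  [f.off == false]

2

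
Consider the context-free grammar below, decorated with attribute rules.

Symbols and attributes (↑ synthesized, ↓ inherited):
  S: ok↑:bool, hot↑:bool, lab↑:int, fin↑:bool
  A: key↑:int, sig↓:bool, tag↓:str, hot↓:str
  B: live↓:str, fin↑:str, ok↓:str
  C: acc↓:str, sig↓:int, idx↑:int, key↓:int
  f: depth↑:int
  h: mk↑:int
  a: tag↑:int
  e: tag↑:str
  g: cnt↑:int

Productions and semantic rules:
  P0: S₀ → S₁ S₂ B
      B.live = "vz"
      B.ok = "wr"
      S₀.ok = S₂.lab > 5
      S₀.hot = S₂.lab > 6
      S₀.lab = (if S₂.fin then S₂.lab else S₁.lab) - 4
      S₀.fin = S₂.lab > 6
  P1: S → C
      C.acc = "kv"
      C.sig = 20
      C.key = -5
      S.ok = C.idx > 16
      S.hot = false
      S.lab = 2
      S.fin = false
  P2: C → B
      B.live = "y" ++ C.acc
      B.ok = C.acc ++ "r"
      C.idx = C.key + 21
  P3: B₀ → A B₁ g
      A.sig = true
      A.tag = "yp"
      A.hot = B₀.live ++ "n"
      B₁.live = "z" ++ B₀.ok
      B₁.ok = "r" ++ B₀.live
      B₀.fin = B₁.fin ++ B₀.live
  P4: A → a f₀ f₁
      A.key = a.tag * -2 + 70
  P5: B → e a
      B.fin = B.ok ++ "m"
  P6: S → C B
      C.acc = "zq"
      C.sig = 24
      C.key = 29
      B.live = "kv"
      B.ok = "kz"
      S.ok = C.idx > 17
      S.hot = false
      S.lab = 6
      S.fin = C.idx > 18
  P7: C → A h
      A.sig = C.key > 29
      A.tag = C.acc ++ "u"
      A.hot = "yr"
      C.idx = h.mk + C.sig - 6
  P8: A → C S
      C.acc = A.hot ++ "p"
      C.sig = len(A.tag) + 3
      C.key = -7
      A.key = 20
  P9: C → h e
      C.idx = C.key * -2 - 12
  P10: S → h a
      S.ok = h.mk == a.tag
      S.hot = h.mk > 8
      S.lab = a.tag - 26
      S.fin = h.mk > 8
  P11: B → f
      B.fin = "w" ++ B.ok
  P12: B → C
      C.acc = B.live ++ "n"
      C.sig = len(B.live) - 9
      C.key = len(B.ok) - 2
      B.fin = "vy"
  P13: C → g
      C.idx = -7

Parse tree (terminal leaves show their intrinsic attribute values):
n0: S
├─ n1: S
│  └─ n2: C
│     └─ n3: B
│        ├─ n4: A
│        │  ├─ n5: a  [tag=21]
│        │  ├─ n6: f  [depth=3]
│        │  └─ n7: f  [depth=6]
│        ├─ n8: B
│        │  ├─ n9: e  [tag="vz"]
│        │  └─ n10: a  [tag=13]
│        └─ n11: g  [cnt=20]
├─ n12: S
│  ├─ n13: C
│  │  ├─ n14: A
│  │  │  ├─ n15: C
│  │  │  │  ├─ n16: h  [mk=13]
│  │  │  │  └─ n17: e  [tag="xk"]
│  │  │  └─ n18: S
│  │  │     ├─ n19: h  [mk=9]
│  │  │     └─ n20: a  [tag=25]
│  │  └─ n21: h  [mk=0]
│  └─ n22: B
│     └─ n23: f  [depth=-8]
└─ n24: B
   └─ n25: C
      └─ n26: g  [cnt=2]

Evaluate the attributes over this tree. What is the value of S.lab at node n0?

1. n2.acc = "kv"  ["kv"]
2. n2.sig = 20  [20]
3. n2.key = -5  [-5]
4. n3.live = "ykv"  ["y" ++ C.acc]
5. n3.ok = "kvr"  [C.acc ++ "r"]
6. n4.sig = true  [true]
7. n4.tag = "yp"  ["yp"]
8. n4.hot = "ykvn"  [B₀.live ++ "n"]
9. n5.tag = 21  [terminal]
10. n6.depth = 3  [terminal]
11. n7.depth = 6  [terminal]
12. n4.key = 28  [a.tag * -2 + 70]
13. n8.live = "zkvr"  ["z" ++ B₀.ok]
14. n8.ok = "rykv"  ["r" ++ B₀.live]
15. n9.tag = "vz"  [terminal]
16. n10.tag = 13  [terminal]
17. n8.fin = "rykvm"  [B.ok ++ "m"]
18. n11.cnt = 20  [terminal]
19. n3.fin = "rykvmykv"  [B₁.fin ++ B₀.live]
20. n2.idx = 16  [C.key + 21]
21. n1.ok = false  [C.idx > 16]
22. n1.hot = false  [false]
23. n1.lab = 2  [2]
24. n1.fin = false  [false]
25. n13.acc = "zq"  ["zq"]
26. n13.sig = 24  [24]
27. n13.key = 29  [29]
28. n14.sig = false  [C.key > 29]
29. n14.tag = "zqu"  [C.acc ++ "u"]
30. n14.hot = "yr"  ["yr"]
31. n15.acc = "yrp"  [A.hot ++ "p"]
32. n15.sig = 6  [len(A.tag) + 3]
33. n15.key = -7  [-7]
34. n16.mk = 13  [terminal]
35. n17.tag = "xk"  [terminal]
36. n15.idx = 2  [C.key * -2 - 12]
37. n19.mk = 9  [terminal]
38. n20.tag = 25  [terminal]
39. n18.ok = false  [h.mk == a.tag]
40. n18.hot = true  [h.mk > 8]
41. n18.lab = -1  [a.tag - 26]
42. n18.fin = true  [h.mk > 8]
43. n14.key = 20  [20]
44. n21.mk = 0  [terminal]
45. n13.idx = 18  [h.mk + C.sig - 6]
46. n22.live = "kv"  ["kv"]
47. n22.ok = "kz"  ["kz"]
48. n23.depth = -8  [terminal]
49. n22.fin = "wkz"  ["w" ++ B.ok]
50. n12.ok = true  [C.idx > 17]
51. n12.hot = false  [false]
52. n12.lab = 6  [6]
53. n12.fin = false  [C.idx > 18]
54. n24.live = "vz"  ["vz"]
55. n24.ok = "wr"  ["wr"]
56. n25.acc = "vzn"  [B.live ++ "n"]
57. n25.sig = -7  [len(B.live) - 9]
58. n25.key = 0  [len(B.ok) - 2]
59. n26.cnt = 2  [terminal]
60. n25.idx = -7  [-7]
61. n24.fin = "vy"  ["vy"]
62. n0.ok = true  [S₂.lab > 5]
63. n0.hot = false  [S₂.lab > 6]
64. n0.lab = -2  [(if S₂.fin then S₂.lab else S₁.lab) - 4]
65. n0.fin = false  [S₂.lab > 6]

-2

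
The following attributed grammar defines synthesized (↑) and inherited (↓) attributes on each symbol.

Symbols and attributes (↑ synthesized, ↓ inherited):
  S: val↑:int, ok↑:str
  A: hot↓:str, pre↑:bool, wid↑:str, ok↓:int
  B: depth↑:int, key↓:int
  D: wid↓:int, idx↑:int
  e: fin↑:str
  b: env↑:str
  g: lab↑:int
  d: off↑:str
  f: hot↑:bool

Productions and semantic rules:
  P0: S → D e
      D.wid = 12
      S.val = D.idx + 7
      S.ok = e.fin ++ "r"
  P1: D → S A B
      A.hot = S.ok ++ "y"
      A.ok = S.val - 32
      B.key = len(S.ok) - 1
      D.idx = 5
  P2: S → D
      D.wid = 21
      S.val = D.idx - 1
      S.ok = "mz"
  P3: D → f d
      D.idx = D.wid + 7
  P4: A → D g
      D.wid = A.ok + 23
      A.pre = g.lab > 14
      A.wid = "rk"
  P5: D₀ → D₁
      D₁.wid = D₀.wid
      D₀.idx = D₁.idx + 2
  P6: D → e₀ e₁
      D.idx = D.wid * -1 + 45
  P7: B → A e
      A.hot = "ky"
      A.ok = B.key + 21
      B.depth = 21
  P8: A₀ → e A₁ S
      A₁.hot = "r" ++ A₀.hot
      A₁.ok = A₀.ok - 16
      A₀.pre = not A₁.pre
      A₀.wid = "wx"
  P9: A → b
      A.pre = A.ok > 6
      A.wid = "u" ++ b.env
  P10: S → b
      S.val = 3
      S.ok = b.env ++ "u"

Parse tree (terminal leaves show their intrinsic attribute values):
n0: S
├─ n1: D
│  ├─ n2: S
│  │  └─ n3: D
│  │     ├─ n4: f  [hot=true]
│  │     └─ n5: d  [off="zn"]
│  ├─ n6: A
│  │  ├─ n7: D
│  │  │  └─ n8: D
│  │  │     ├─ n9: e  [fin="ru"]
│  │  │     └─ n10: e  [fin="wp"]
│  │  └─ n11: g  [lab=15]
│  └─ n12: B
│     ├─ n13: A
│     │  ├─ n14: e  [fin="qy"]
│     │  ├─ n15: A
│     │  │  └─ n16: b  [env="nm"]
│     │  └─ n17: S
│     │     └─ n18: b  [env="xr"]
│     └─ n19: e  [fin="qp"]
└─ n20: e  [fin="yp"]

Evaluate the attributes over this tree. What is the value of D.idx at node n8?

27

1. n1.wid = 12  [12]
2. n3.wid = 21  [21]
3. n4.hot = true  [terminal]
4. n5.off = "zn"  [terminal]
5. n3.idx = 28  [D.wid + 7]
6. n2.val = 27  [D.idx - 1]
7. n2.ok = "mz"  ["mz"]
8. n6.hot = "mzy"  [S.ok ++ "y"]
9. n6.ok = -5  [S.val - 32]
10. n7.wid = 18  [A.ok + 23]
11. n8.wid = 18  [D₀.wid]
12. n9.fin = "ru"  [terminal]
13. n10.fin = "wp"  [terminal]
14. n8.idx = 27  [D.wid * -1 + 45]
15. n7.idx = 29  [D₁.idx + 2]
16. n11.lab = 15  [terminal]
17. n6.pre = true  [g.lab > 14]
18. n6.wid = "rk"  ["rk"]
19. n12.key = 1  [len(S.ok) - 1]
20. n13.hot = "ky"  ["ky"]
21. n13.ok = 22  [B.key + 21]
22. n14.fin = "qy"  [terminal]
23. n15.hot = "rky"  ["r" ++ A₀.hot]
24. n15.ok = 6  [A₀.ok - 16]
25. n16.env = "nm"  [terminal]
26. n15.pre = false  [A.ok > 6]
27. n15.wid = "unm"  ["u" ++ b.env]
28. n18.env = "xr"  [terminal]
29. n17.val = 3  [3]
30. n17.ok = "xru"  [b.env ++ "u"]
31. n13.pre = true  [not A₁.pre]
32. n13.wid = "wx"  ["wx"]
33. n19.fin = "qp"  [terminal]
34. n12.depth = 21  [21]
35. n1.idx = 5  [5]
36. n20.fin = "yp"  [terminal]
37. n0.val = 12  [D.idx + 7]
38. n0.ok = "ypr"  [e.fin ++ "r"]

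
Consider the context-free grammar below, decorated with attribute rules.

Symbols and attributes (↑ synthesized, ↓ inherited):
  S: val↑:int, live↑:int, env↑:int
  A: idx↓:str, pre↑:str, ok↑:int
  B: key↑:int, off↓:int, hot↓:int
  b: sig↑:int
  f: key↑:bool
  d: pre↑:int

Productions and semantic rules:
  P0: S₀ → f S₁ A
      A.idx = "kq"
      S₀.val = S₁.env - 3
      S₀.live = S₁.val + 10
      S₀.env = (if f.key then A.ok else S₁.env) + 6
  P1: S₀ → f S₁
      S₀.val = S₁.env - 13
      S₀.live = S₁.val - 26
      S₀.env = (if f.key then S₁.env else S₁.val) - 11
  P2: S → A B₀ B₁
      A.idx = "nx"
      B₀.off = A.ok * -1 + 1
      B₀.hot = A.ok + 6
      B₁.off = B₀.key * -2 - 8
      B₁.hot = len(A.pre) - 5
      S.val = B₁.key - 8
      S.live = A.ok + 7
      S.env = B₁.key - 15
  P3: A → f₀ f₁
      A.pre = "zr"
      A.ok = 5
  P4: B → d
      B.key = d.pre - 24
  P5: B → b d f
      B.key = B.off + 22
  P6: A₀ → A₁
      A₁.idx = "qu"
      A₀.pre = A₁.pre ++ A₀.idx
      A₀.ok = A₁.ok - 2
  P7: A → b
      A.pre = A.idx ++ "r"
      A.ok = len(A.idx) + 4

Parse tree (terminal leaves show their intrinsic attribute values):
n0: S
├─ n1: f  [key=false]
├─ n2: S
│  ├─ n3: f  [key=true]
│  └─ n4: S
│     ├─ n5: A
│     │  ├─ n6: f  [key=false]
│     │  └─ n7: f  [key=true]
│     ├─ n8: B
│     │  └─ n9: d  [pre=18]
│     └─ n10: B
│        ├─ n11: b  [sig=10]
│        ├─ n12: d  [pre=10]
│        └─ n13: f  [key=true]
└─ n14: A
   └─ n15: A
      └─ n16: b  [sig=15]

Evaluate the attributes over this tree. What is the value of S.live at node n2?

1. n1.key = false  [terminal]
2. n3.key = true  [terminal]
3. n5.idx = "nx"  ["nx"]
4. n6.key = false  [terminal]
5. n7.key = true  [terminal]
6. n5.pre = "zr"  ["zr"]
7. n5.ok = 5  [5]
8. n8.off = -4  [A.ok * -1 + 1]
9. n8.hot = 11  [A.ok + 6]
10. n9.pre = 18  [terminal]
11. n8.key = -6  [d.pre - 24]
12. n10.off = 4  [B₀.key * -2 - 8]
13. n10.hot = -3  [len(A.pre) - 5]
14. n11.sig = 10  [terminal]
15. n12.pre = 10  [terminal]
16. n13.key = true  [terminal]
17. n10.key = 26  [B.off + 22]
18. n4.val = 18  [B₁.key - 8]
19. n4.live = 12  [A.ok + 7]
20. n4.env = 11  [B₁.key - 15]
21. n2.val = -2  [S₁.env - 13]
22. n2.live = -8  [S₁.val - 26]
23. n2.env = 0  [(if f.key then S₁.env else S₁.val) - 11]
24. n14.idx = "kq"  ["kq"]
25. n15.idx = "qu"  ["qu"]
26. n16.sig = 15  [terminal]
27. n15.pre = "qur"  [A.idx ++ "r"]
28. n15.ok = 6  [len(A.idx) + 4]
29. n14.pre = "qurkq"  [A₁.pre ++ A₀.idx]
30. n14.ok = 4  [A₁.ok - 2]
31. n0.val = -3  [S₁.env - 3]
32. n0.live = 8  [S₁.val + 10]
33. n0.env = 6  [(if f.key then A.ok else S₁.env) + 6]

-8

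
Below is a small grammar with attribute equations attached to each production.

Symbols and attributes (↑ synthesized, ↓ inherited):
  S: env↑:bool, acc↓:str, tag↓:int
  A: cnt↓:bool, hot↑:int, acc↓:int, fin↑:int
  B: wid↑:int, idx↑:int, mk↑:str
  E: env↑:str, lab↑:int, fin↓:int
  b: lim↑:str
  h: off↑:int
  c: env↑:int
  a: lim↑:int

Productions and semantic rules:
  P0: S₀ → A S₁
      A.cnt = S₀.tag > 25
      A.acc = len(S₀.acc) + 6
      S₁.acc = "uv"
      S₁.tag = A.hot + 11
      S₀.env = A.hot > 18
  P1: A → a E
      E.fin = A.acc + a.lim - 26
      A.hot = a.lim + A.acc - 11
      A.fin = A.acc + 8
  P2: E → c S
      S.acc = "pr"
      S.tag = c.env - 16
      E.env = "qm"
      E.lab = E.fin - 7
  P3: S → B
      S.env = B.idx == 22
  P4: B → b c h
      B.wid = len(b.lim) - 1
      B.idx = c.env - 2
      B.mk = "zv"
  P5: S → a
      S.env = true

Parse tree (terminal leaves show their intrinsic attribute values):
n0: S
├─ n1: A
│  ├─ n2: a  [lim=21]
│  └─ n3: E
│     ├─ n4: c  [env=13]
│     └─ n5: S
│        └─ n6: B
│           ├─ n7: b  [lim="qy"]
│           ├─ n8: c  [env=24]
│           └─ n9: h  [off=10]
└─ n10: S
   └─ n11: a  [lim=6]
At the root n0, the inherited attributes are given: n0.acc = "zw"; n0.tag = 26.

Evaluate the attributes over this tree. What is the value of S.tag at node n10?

29

1. n0.acc = "zw"  [given at root]
2. n0.tag = 26  [given at root]
3. n1.cnt = true  [S₀.tag > 25]
4. n1.acc = 8  [len(S₀.acc) + 6]
5. n2.lim = 21  [terminal]
6. n3.fin = 3  [A.acc + a.lim - 26]
7. n4.env = 13  [terminal]
8. n5.acc = "pr"  ["pr"]
9. n5.tag = -3  [c.env - 16]
10. n7.lim = "qy"  [terminal]
11. n8.env = 24  [terminal]
12. n9.off = 10  [terminal]
13. n6.wid = 1  [len(b.lim) - 1]
14. n6.idx = 22  [c.env - 2]
15. n6.mk = "zv"  ["zv"]
16. n5.env = true  [B.idx == 22]
17. n3.env = "qm"  ["qm"]
18. n3.lab = -4  [E.fin - 7]
19. n1.hot = 18  [a.lim + A.acc - 11]
20. n1.fin = 16  [A.acc + 8]
21. n10.acc = "uv"  ["uv"]
22. n10.tag = 29  [A.hot + 11]
23. n11.lim = 6  [terminal]
24. n10.env = true  [true]
25. n0.env = false  [A.hot > 18]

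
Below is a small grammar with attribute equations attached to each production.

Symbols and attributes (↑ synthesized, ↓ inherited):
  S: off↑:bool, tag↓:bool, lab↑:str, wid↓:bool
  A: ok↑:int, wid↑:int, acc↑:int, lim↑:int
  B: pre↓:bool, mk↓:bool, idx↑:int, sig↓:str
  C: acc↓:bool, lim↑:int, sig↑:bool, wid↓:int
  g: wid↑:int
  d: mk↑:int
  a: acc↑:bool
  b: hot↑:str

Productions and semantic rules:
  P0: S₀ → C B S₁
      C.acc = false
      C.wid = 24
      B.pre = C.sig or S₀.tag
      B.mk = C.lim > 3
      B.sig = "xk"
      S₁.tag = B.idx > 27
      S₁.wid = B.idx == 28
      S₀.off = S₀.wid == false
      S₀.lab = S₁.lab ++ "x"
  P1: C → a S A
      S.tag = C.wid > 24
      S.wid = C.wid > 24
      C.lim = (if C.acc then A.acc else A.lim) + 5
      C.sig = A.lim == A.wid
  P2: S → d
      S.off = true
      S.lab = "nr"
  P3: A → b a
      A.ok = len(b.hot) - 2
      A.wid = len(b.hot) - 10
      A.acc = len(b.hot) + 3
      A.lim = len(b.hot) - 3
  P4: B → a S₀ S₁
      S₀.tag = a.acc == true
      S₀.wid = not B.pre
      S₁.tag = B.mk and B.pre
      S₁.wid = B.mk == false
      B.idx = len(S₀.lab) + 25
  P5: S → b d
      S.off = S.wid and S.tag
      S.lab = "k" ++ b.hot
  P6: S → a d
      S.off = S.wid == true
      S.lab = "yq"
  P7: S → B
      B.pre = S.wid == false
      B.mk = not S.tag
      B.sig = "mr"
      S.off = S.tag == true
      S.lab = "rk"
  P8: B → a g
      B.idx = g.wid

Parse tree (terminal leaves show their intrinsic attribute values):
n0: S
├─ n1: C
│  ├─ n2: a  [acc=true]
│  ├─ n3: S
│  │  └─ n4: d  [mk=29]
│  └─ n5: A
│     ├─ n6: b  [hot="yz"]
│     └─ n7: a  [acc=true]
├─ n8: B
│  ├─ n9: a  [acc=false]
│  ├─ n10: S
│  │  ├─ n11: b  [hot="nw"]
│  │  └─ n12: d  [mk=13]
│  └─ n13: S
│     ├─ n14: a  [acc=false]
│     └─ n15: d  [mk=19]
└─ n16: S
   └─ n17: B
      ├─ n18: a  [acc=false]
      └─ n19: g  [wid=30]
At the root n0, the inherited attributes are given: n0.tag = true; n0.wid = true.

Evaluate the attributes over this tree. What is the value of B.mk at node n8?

1. n0.tag = true  [given at root]
2. n0.wid = true  [given at root]
3. n1.acc = false  [false]
4. n1.wid = 24  [24]
5. n2.acc = true  [terminal]
6. n3.tag = false  [C.wid > 24]
7. n3.wid = false  [C.wid > 24]
8. n4.mk = 29  [terminal]
9. n3.off = true  [true]
10. n3.lab = "nr"  ["nr"]
11. n6.hot = "yz"  [terminal]
12. n7.acc = true  [terminal]
13. n5.ok = 0  [len(b.hot) - 2]
14. n5.wid = -8  [len(b.hot) - 10]
15. n5.acc = 5  [len(b.hot) + 3]
16. n5.lim = -1  [len(b.hot) - 3]
17. n1.lim = 4  [(if C.acc then A.acc else A.lim) + 5]
18. n1.sig = false  [A.lim == A.wid]
19. n8.pre = true  [C.sig or S₀.tag]
20. n8.mk = true  [C.lim > 3]
21. n8.sig = "xk"  ["xk"]
22. n9.acc = false  [terminal]
23. n10.tag = false  [a.acc == true]
24. n10.wid = false  [not B.pre]
25. n11.hot = "nw"  [terminal]
26. n12.mk = 13  [terminal]
27. n10.off = false  [S.wid and S.tag]
28. n10.lab = "knw"  ["k" ++ b.hot]
29. n13.tag = true  [B.mk and B.pre]
30. n13.wid = false  [B.mk == false]
31. n14.acc = false  [terminal]
32. n15.mk = 19  [terminal]
33. n13.off = false  [S.wid == true]
34. n13.lab = "yq"  ["yq"]
35. n8.idx = 28  [len(S₀.lab) + 25]
36. n16.tag = true  [B.idx > 27]
37. n16.wid = true  [B.idx == 28]
38. n17.pre = false  [S.wid == false]
39. n17.mk = false  [not S.tag]
40. n17.sig = "mr"  ["mr"]
41. n18.acc = false  [terminal]
42. n19.wid = 30  [terminal]
43. n17.idx = 30  [g.wid]
44. n16.off = true  [S.tag == true]
45. n16.lab = "rk"  ["rk"]
46. n0.off = false  [S₀.wid == false]
47. n0.lab = "rkx"  [S₁.lab ++ "x"]

true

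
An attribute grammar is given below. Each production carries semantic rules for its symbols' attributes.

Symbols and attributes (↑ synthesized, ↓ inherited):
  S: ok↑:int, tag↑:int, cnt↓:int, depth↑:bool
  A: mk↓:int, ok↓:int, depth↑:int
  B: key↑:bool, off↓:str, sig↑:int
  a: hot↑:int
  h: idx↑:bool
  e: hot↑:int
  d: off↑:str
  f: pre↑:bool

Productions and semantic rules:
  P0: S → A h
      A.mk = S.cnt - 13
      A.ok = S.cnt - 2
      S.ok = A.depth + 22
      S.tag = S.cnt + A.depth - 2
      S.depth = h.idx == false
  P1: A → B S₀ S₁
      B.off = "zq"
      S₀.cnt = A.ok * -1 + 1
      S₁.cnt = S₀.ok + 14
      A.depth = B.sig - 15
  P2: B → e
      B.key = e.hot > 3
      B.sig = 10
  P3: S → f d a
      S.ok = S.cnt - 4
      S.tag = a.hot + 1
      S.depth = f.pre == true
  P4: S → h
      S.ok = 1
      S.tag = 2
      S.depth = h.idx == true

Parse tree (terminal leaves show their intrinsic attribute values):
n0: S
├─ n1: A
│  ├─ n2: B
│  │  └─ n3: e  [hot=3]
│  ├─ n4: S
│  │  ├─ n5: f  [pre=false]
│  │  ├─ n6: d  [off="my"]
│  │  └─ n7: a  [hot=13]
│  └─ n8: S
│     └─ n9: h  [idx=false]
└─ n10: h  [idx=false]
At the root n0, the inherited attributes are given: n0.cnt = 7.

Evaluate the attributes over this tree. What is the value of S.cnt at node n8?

1. n0.cnt = 7  [given at root]
2. n1.mk = -6  [S.cnt - 13]
3. n1.ok = 5  [S.cnt - 2]
4. n2.off = "zq"  ["zq"]
5. n3.hot = 3  [terminal]
6. n2.key = false  [e.hot > 3]
7. n2.sig = 10  [10]
8. n4.cnt = -4  [A.ok * -1 + 1]
9. n5.pre = false  [terminal]
10. n6.off = "my"  [terminal]
11. n7.hot = 13  [terminal]
12. n4.ok = -8  [S.cnt - 4]
13. n4.tag = 14  [a.hot + 1]
14. n4.depth = false  [f.pre == true]
15. n8.cnt = 6  [S₀.ok + 14]
16. n9.idx = false  [terminal]
17. n8.ok = 1  [1]
18. n8.tag = 2  [2]
19. n8.depth = false  [h.idx == true]
20. n1.depth = -5  [B.sig - 15]
21. n10.idx = false  [terminal]
22. n0.ok = 17  [A.depth + 22]
23. n0.tag = 0  [S.cnt + A.depth - 2]
24. n0.depth = true  [h.idx == false]

6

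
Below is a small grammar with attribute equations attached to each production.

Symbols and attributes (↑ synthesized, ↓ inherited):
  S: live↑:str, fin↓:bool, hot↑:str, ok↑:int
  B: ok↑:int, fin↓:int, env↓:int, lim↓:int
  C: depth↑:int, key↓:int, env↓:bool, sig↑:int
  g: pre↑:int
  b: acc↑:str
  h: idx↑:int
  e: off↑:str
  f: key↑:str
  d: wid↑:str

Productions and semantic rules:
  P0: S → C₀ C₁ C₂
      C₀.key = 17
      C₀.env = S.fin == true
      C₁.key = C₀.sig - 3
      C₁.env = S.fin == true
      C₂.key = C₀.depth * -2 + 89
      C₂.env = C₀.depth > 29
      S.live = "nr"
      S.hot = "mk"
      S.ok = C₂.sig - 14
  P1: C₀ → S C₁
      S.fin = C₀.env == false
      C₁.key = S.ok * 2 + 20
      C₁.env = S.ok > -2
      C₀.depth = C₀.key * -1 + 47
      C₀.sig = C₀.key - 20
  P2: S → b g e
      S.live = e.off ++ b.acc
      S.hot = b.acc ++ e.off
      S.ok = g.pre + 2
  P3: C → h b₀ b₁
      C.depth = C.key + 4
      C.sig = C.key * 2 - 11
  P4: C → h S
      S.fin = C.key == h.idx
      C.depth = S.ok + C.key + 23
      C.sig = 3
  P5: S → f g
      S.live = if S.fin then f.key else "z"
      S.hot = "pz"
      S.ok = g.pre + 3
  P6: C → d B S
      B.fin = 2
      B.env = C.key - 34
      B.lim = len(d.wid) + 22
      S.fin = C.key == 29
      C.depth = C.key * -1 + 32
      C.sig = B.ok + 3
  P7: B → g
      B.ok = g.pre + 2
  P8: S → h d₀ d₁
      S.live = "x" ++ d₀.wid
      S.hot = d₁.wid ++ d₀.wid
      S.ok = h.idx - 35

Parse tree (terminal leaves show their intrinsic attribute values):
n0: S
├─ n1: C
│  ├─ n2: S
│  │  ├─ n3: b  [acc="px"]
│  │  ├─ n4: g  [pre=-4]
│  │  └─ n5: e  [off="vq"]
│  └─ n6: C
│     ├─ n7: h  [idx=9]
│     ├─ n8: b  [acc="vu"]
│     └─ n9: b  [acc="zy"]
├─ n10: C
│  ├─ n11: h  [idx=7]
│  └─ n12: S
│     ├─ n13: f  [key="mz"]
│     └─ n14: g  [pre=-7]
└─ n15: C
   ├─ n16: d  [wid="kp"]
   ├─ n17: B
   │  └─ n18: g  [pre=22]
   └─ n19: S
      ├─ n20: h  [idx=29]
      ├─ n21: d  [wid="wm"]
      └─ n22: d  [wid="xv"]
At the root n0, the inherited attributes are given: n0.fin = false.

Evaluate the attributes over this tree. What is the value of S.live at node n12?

"z"

1. n0.fin = false  [given at root]
2. n1.key = 17  [17]
3. n1.env = false  [S.fin == true]
4. n2.fin = true  [C₀.env == false]
5. n3.acc = "px"  [terminal]
6. n4.pre = -4  [terminal]
7. n5.off = "vq"  [terminal]
8. n2.live = "vqpx"  [e.off ++ b.acc]
9. n2.hot = "pxvq"  [b.acc ++ e.off]
10. n2.ok = -2  [g.pre + 2]
11. n6.key = 16  [S.ok * 2 + 20]
12. n6.env = false  [S.ok > -2]
13. n7.idx = 9  [terminal]
14. n8.acc = "vu"  [terminal]
15. n9.acc = "zy"  [terminal]
16. n6.depth = 20  [C.key + 4]
17. n6.sig = 21  [C.key * 2 - 11]
18. n1.depth = 30  [C₀.key * -1 + 47]
19. n1.sig = -3  [C₀.key - 20]
20. n10.key = -6  [C₀.sig - 3]
21. n10.env = false  [S.fin == true]
22. n11.idx = 7  [terminal]
23. n12.fin = false  [C.key == h.idx]
24. n13.key = "mz"  [terminal]
25. n14.pre = -7  [terminal]
26. n12.live = "z"  [if S.fin then f.key else "z"]
27. n12.hot = "pz"  ["pz"]
28. n12.ok = -4  [g.pre + 3]
29. n10.depth = 13  [S.ok + C.key + 23]
30. n10.sig = 3  [3]
31. n15.key = 29  [C₀.depth * -2 + 89]
32. n15.env = true  [C₀.depth > 29]
33. n16.wid = "kp"  [terminal]
34. n17.fin = 2  [2]
35. n17.env = -5  [C.key - 34]
36. n17.lim = 24  [len(d.wid) + 22]
37. n18.pre = 22  [terminal]
38. n17.ok = 24  [g.pre + 2]
39. n19.fin = true  [C.key == 29]
40. n20.idx = 29  [terminal]
41. n21.wid = "wm"  [terminal]
42. n22.wid = "xv"  [terminal]
43. n19.live = "xwm"  ["x" ++ d₀.wid]
44. n19.hot = "xvwm"  [d₁.wid ++ d₀.wid]
45. n19.ok = -6  [h.idx - 35]
46. n15.depth = 3  [C.key * -1 + 32]
47. n15.sig = 27  [B.ok + 3]
48. n0.live = "nr"  ["nr"]
49. n0.hot = "mk"  ["mk"]
50. n0.ok = 13  [C₂.sig - 14]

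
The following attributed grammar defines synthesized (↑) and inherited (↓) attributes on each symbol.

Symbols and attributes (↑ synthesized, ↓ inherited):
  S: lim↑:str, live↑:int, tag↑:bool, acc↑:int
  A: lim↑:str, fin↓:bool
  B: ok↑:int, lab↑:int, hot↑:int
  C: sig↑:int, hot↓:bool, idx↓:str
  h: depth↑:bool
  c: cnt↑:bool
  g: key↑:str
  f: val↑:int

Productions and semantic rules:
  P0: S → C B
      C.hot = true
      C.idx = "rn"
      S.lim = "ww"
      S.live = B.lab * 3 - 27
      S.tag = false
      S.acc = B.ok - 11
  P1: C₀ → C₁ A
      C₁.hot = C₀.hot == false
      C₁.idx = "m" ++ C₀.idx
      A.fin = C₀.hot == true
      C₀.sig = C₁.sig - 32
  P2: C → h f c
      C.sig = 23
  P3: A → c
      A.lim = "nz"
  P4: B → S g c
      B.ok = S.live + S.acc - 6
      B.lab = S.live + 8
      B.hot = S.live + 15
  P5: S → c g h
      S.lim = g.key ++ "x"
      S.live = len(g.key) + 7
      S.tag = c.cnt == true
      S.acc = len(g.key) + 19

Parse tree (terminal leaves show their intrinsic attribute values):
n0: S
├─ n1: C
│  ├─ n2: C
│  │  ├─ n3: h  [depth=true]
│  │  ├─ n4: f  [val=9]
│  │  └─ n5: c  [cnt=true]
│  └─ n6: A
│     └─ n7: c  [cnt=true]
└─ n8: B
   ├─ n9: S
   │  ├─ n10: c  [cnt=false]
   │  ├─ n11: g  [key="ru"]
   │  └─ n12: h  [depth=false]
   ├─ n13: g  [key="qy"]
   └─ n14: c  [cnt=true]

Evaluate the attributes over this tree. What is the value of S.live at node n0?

24

1. n1.hot = true  [true]
2. n1.idx = "rn"  ["rn"]
3. n2.hot = false  [C₀.hot == false]
4. n2.idx = "mrn"  ["m" ++ C₀.idx]
5. n3.depth = true  [terminal]
6. n4.val = 9  [terminal]
7. n5.cnt = true  [terminal]
8. n2.sig = 23  [23]
9. n6.fin = true  [C₀.hot == true]
10. n7.cnt = true  [terminal]
11. n6.lim = "nz"  ["nz"]
12. n1.sig = -9  [C₁.sig - 32]
13. n10.cnt = false  [terminal]
14. n11.key = "ru"  [terminal]
15. n12.depth = false  [terminal]
16. n9.lim = "rux"  [g.key ++ "x"]
17. n9.live = 9  [len(g.key) + 7]
18. n9.tag = false  [c.cnt == true]
19. n9.acc = 21  [len(g.key) + 19]
20. n13.key = "qy"  [terminal]
21. n14.cnt = true  [terminal]
22. n8.ok = 24  [S.live + S.acc - 6]
23. n8.lab = 17  [S.live + 8]
24. n8.hot = 24  [S.live + 15]
25. n0.lim = "ww"  ["ww"]
26. n0.live = 24  [B.lab * 3 - 27]
27. n0.tag = false  [false]
28. n0.acc = 13  [B.ok - 11]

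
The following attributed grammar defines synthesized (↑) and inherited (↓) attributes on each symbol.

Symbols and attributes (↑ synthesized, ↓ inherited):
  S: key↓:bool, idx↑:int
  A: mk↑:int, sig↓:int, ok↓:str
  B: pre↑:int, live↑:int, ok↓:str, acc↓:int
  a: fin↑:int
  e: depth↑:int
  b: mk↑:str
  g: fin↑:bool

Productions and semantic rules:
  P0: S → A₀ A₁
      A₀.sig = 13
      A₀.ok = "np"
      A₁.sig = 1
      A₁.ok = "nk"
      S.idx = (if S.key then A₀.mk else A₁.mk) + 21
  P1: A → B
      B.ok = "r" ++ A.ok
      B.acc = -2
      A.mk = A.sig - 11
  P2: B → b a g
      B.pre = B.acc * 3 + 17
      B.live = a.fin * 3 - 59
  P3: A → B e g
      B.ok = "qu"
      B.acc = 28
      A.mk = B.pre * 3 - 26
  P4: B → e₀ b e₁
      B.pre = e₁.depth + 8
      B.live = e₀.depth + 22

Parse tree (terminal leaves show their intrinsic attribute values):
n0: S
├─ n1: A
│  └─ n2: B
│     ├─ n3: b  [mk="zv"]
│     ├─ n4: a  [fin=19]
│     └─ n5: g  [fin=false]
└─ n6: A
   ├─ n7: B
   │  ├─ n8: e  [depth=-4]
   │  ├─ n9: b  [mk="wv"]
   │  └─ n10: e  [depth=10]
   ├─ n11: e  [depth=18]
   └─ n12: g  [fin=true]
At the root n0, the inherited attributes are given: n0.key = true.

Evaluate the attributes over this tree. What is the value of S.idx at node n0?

1. n0.key = true  [given at root]
2. n1.sig = 13  [13]
3. n1.ok = "np"  ["np"]
4. n2.ok = "rnp"  ["r" ++ A.ok]
5. n2.acc = -2  [-2]
6. n3.mk = "zv"  [terminal]
7. n4.fin = 19  [terminal]
8. n5.fin = false  [terminal]
9. n2.pre = 11  [B.acc * 3 + 17]
10. n2.live = -2  [a.fin * 3 - 59]
11. n1.mk = 2  [A.sig - 11]
12. n6.sig = 1  [1]
13. n6.ok = "nk"  ["nk"]
14. n7.ok = "qu"  ["qu"]
15. n7.acc = 28  [28]
16. n8.depth = -4  [terminal]
17. n9.mk = "wv"  [terminal]
18. n10.depth = 10  [terminal]
19. n7.pre = 18  [e₁.depth + 8]
20. n7.live = 18  [e₀.depth + 22]
21. n11.depth = 18  [terminal]
22. n12.fin = true  [terminal]
23. n6.mk = 28  [B.pre * 3 - 26]
24. n0.idx = 23  [(if S.key then A₀.mk else A₁.mk) + 21]

23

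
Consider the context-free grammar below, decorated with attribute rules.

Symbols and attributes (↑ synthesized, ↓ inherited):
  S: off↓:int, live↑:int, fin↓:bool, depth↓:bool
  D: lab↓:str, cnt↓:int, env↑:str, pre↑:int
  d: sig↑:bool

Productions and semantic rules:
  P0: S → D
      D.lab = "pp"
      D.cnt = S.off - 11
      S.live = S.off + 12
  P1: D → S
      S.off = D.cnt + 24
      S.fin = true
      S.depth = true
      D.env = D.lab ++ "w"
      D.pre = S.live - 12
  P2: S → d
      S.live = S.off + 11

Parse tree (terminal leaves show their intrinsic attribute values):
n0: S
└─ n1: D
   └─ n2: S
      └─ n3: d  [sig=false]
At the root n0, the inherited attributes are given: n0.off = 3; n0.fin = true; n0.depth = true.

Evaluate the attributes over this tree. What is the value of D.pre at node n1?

1. n0.off = 3  [given at root]
2. n0.fin = true  [given at root]
3. n0.depth = true  [given at root]
4. n1.lab = "pp"  ["pp"]
5. n1.cnt = -8  [S.off - 11]
6. n2.off = 16  [D.cnt + 24]
7. n2.fin = true  [true]
8. n2.depth = true  [true]
9. n3.sig = false  [terminal]
10. n2.live = 27  [S.off + 11]
11. n1.env = "ppw"  [D.lab ++ "w"]
12. n1.pre = 15  [S.live - 12]
13. n0.live = 15  [S.off + 12]

15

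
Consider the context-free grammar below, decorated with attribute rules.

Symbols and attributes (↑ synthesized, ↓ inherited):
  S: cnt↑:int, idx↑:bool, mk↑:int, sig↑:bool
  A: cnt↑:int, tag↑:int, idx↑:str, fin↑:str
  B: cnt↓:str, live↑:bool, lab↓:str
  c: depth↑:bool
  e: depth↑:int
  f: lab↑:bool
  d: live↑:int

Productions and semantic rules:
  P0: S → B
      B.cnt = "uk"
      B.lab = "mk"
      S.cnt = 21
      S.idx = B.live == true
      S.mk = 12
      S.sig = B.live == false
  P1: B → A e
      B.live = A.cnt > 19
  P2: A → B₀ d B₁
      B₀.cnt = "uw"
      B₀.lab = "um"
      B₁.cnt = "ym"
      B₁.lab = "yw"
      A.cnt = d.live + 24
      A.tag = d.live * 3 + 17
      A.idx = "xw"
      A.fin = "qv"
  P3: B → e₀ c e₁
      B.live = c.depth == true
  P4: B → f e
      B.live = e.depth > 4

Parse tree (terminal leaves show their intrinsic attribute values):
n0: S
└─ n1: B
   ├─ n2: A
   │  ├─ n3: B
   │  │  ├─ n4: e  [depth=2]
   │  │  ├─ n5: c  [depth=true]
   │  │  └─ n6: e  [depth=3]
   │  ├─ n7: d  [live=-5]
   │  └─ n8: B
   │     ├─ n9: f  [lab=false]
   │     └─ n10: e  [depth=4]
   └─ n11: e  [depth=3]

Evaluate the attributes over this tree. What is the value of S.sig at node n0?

true

1. n1.cnt = "uk"  ["uk"]
2. n1.lab = "mk"  ["mk"]
3. n3.cnt = "uw"  ["uw"]
4. n3.lab = "um"  ["um"]
5. n4.depth = 2  [terminal]
6. n5.depth = true  [terminal]
7. n6.depth = 3  [terminal]
8. n3.live = true  [c.depth == true]
9. n7.live = -5  [terminal]
10. n8.cnt = "ym"  ["ym"]
11. n8.lab = "yw"  ["yw"]
12. n9.lab = false  [terminal]
13. n10.depth = 4  [terminal]
14. n8.live = false  [e.depth > 4]
15. n2.cnt = 19  [d.live + 24]
16. n2.tag = 2  [d.live * 3 + 17]
17. n2.idx = "xw"  ["xw"]
18. n2.fin = "qv"  ["qv"]
19. n11.depth = 3  [terminal]
20. n1.live = false  [A.cnt > 19]
21. n0.cnt = 21  [21]
22. n0.idx = false  [B.live == true]
23. n0.mk = 12  [12]
24. n0.sig = true  [B.live == false]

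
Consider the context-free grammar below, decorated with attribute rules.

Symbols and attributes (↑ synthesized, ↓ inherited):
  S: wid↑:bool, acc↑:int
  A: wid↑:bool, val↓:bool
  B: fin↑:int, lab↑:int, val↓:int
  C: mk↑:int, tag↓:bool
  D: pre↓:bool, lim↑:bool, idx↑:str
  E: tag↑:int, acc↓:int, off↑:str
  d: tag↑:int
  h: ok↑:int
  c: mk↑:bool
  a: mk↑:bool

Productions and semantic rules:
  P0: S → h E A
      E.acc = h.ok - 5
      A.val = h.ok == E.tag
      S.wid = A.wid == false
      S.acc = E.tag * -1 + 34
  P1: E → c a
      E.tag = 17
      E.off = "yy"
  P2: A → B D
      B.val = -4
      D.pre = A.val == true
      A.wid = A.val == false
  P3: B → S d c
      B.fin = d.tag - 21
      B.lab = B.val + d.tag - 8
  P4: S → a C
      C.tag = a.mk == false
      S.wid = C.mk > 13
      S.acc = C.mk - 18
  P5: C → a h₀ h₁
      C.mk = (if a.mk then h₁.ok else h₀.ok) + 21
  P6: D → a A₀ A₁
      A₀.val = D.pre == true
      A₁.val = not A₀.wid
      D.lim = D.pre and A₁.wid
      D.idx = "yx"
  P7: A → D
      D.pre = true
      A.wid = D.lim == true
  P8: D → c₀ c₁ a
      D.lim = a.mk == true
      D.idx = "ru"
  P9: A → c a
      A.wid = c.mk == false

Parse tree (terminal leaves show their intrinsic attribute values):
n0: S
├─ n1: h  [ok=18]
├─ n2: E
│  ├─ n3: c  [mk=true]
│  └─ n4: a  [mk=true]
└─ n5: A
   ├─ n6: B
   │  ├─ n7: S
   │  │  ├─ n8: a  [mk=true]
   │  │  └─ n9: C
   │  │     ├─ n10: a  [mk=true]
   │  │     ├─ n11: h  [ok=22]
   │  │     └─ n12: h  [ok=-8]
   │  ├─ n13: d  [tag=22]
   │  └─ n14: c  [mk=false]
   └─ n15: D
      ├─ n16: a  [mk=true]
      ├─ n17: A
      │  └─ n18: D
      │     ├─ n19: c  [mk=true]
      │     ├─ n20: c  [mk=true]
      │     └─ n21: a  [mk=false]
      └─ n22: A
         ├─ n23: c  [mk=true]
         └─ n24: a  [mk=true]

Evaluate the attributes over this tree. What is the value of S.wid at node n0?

1. n1.ok = 18  [terminal]
2. n2.acc = 13  [h.ok - 5]
3. n3.mk = true  [terminal]
4. n4.mk = true  [terminal]
5. n2.tag = 17  [17]
6. n2.off = "yy"  ["yy"]
7. n5.val = false  [h.ok == E.tag]
8. n6.val = -4  [-4]
9. n8.mk = true  [terminal]
10. n9.tag = false  [a.mk == false]
11. n10.mk = true  [terminal]
12. n11.ok = 22  [terminal]
13. n12.ok = -8  [terminal]
14. n9.mk = 13  [(if a.mk then h₁.ok else h₀.ok) + 21]
15. n7.wid = false  [C.mk > 13]
16. n7.acc = -5  [C.mk - 18]
17. n13.tag = 22  [terminal]
18. n14.mk = false  [terminal]
19. n6.fin = 1  [d.tag - 21]
20. n6.lab = 10  [B.val + d.tag - 8]
21. n15.pre = false  [A.val == true]
22. n16.mk = true  [terminal]
23. n17.val = false  [D.pre == true]
24. n18.pre = true  [true]
25. n19.mk = true  [terminal]
26. n20.mk = true  [terminal]
27. n21.mk = false  [terminal]
28. n18.lim = false  [a.mk == true]
29. n18.idx = "ru"  ["ru"]
30. n17.wid = false  [D.lim == true]
31. n22.val = true  [not A₀.wid]
32. n23.mk = true  [terminal]
33. n24.mk = true  [terminal]
34. n22.wid = false  [c.mk == false]
35. n15.lim = false  [D.pre and A₁.wid]
36. n15.idx = "yx"  ["yx"]
37. n5.wid = true  [A.val == false]
38. n0.wid = false  [A.wid == false]
39. n0.acc = 17  [E.tag * -1 + 34]

false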